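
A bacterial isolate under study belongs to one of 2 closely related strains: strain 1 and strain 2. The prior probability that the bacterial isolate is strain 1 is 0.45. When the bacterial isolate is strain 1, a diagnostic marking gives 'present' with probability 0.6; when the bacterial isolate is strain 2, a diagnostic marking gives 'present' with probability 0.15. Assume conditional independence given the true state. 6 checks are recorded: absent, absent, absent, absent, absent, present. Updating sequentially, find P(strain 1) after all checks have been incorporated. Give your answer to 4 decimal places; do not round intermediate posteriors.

After 'absent': P(strain 1) = 0.4·0.4500 / (0.4·0.4500 + 0.85·0.5500) ≈ 0.2780
After 'absent': P(strain 1) = 0.4·0.2780 / (0.4·0.2780 + 0.85·0.7220) ≈ 0.1534
After 'absent': P(strain 1) = 0.4·0.1534 / (0.4·0.1534 + 0.85·0.8466) ≈ 0.0786
After 'absent': P(strain 1) = 0.4·0.0786 / (0.4·0.0786 + 0.85·0.9214) ≈ 0.0386
After 'absent': P(strain 1) = 0.4·0.0386 / (0.4·0.0386 + 0.85·0.9614) ≈ 0.0185
After 'present': P(strain 1) = 0.6·0.0185 / (0.6·0.0185 + 0.15·0.9815) ≈ 0.0702

0.0702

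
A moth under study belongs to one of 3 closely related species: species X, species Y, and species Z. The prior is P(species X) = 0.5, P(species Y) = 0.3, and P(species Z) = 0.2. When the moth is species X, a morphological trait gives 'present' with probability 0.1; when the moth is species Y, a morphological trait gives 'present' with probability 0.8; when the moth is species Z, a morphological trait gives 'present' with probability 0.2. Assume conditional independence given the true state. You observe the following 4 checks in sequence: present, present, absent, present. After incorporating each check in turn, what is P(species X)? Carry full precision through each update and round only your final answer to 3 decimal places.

After 'present': normaliser = 0.1·0.5000 + 0.8·0.3000 + 0.2·0.2000; P(species X) ≈ 0.1515, P(species Y) ≈ 0.7273, P(species Z) ≈ 0.1212
After 'present': normaliser = 0.1·0.1515 + 0.8·0.7273 + 0.2·0.1212; P(species X) ≈ 0.0244, P(species Y) ≈ 0.9366, P(species Z) ≈ 0.0390
After 'absent': normaliser = 0.9·0.0244 + 0.2·0.9366 + 0.8·0.0390; P(species X) ≈ 0.0913, P(species Y) ≈ 0.7789, P(species Z) ≈ 0.1298
After 'present': normaliser = 0.1·0.0913 + 0.8·0.7789 + 0.2·0.1298; P(species X) ≈ 0.0139, P(species Y) ≈ 0.9467, P(species Z) ≈ 0.0394

0.014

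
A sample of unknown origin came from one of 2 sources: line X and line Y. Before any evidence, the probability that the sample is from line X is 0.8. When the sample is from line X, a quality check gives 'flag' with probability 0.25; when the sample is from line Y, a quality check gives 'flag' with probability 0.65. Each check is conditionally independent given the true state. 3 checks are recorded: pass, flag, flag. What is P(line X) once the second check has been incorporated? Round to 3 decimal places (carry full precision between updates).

0.767

After 'pass': P(line X) = 0.75·0.8000 / (0.75·0.8000 + 0.35·0.2000) ≈ 0.8955
After 'flag': P(line X) = 0.25·0.8955 / (0.25·0.8955 + 0.65·0.1045) ≈ 0.7673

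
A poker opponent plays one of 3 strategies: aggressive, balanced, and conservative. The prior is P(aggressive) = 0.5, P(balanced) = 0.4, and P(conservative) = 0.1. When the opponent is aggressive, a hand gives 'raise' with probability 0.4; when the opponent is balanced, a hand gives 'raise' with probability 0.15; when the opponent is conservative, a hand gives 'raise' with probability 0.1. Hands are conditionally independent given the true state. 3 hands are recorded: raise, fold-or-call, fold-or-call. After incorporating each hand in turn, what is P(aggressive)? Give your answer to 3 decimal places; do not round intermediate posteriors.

After 'raise': normaliser = 0.4·0.5000 + 0.15·0.4000 + 0.1·0.1000; P(aggressive) ≈ 0.7407, P(balanced) ≈ 0.2222, P(conservative) ≈ 0.0370
After 'fold-or-call': normaliser = 0.6·0.7407 + 0.85·0.2222 + 0.9·0.0370; P(aggressive) ≈ 0.6667, P(balanced) ≈ 0.2833, P(conservative) ≈ 0.0500
After 'fold-or-call': normaliser = 0.6·0.6667 + 0.85·0.2833 + 0.9·0.0500; P(aggressive) ≈ 0.5832, P(balanced) ≈ 0.3512, P(conservative) ≈ 0.0656

0.583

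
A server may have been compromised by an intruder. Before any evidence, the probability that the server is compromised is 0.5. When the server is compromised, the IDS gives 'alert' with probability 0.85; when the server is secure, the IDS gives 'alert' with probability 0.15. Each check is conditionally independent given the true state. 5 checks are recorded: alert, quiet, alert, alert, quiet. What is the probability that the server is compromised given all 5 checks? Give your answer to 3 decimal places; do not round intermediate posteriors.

0.850

After 'alert': P(compromised) = 0.85·0.5000 / (0.85·0.5000 + 0.15·0.5000) ≈ 0.8500
After 'quiet': P(compromised) = 0.15·0.8500 / (0.15·0.8500 + 0.85·0.1500) ≈ 0.5000
After 'alert': P(compromised) = 0.85·0.5000 / (0.85·0.5000 + 0.15·0.5000) ≈ 0.8500
After 'alert': P(compromised) = 0.85·0.8500 / (0.85·0.8500 + 0.15·0.1500) ≈ 0.9698
After 'quiet': P(compromised) = 0.15·0.9698 / (0.15·0.9698 + 0.85·0.0302) ≈ 0.8500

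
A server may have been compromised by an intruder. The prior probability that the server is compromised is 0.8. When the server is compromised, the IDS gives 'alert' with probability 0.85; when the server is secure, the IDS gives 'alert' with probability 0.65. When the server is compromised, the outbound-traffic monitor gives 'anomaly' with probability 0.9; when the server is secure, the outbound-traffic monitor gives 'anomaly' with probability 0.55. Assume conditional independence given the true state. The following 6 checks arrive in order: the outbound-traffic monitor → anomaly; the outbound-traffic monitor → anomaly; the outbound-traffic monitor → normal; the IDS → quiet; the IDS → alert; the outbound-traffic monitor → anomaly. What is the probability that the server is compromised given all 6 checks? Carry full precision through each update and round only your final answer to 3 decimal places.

0.686

Apply Bayes' rule sequentially, carrying P(compromised) forward.
After the outbound-traffic monitor='anomaly': P(compromised) = 0.9·0.8000 / (0.9·0.8000 + 0.55·0.2000) ≈ 0.8675
After the outbound-traffic monitor='anomaly': P(compromised) = 0.9·0.8675 / (0.9·0.8675 + 0.55·0.1325) ≈ 0.9146
After the outbound-traffic monitor='normal': P(compromised) = 0.1·0.9146 / (0.1·0.9146 + 0.45·0.0854) ≈ 0.7042
After the IDS='quiet': P(compromised) = 0.15·0.7042 / (0.15·0.7042 + 0.35·0.2958) ≈ 0.5050
After the IDS='alert': P(compromised) = 0.85·0.5050 / (0.85·0.5050 + 0.65·0.4950) ≈ 0.5715
After the outbound-traffic monitor='anomaly': P(compromised) = 0.9·0.5715 / (0.9·0.5715 + 0.55·0.4285) ≈ 0.6858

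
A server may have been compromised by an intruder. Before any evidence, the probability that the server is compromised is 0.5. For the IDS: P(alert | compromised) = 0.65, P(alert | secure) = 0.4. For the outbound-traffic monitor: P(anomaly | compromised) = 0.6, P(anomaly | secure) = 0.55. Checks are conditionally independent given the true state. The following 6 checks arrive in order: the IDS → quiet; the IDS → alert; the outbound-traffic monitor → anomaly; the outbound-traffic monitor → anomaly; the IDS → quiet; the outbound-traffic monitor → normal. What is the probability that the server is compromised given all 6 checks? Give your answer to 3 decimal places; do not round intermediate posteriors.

Apply Bayes' rule sequentially, carrying P(compromised) forward.
After the IDS='quiet': P(compromised) = 0.35·0.5000 / (0.35·0.5000 + 0.6·0.5000) ≈ 0.3684
After the IDS='alert': P(compromised) = 0.65·0.3684 / (0.65·0.3684 + 0.4·0.6316) ≈ 0.4866
After the outbound-traffic monitor='anomaly': P(compromised) = 0.6·0.4866 / (0.6·0.4866 + 0.55·0.5134) ≈ 0.5084
After the outbound-traffic monitor='anomaly': P(compromised) = 0.6·0.5084 / (0.6·0.5084 + 0.55·0.4916) ≈ 0.5301
After the IDS='quiet': P(compromised) = 0.35·0.5301 / (0.35·0.5301 + 0.6·0.4699) ≈ 0.3969
After the outbound-traffic monitor='normal': P(compromised) = 0.4·0.3969 / (0.4·0.3969 + 0.45·0.6031) ≈ 0.3691

0.369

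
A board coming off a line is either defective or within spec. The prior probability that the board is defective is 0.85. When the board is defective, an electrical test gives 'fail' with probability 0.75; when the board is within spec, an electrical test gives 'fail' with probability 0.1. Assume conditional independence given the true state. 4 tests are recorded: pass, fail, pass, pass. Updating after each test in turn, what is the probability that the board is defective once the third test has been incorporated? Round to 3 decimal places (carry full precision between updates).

0.766

After 'pass': P(defective) = 0.25·0.8500 / (0.25·0.8500 + 0.9·0.1500) ≈ 0.6115
After 'fail': P(defective) = 0.75·0.6115 / (0.75·0.6115 + 0.1·0.3885) ≈ 0.9219
After 'pass': P(defective) = 0.25·0.9219 / (0.25·0.9219 + 0.9·0.0781) ≈ 0.7663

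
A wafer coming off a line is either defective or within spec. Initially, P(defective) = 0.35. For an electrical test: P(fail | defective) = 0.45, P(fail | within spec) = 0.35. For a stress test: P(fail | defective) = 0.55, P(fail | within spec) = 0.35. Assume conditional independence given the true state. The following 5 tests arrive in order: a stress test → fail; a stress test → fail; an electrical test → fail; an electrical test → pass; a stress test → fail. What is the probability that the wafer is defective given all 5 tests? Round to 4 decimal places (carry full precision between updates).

0.6945

Each posterior becomes the prior for the next update.
After a stress test='fail': P(defective) = 0.55·0.3500 / (0.55·0.3500 + 0.35·0.6500) ≈ 0.4583
After a stress test='fail': P(defective) = 0.55·0.4583 / (0.55·0.4583 + 0.35·0.5417) ≈ 0.5708
After an electrical test='fail': P(defective) = 0.45·0.5708 / (0.45·0.5708 + 0.35·0.4292) ≈ 0.6309
After an electrical test='pass': P(defective) = 0.55·0.6309 / (0.55·0.6309 + 0.65·0.3691) ≈ 0.5913
After a stress test='fail': P(defective) = 0.55·0.5913 / (0.55·0.5913 + 0.35·0.4087) ≈ 0.6945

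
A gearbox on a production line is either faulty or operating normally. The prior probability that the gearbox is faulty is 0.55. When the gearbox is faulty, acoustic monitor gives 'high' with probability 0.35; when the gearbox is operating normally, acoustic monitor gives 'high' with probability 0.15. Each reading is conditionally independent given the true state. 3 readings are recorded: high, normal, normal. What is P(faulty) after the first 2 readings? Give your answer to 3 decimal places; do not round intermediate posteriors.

0.686

After 'high': P(faulty) = 0.35·0.5500 / (0.35·0.5500 + 0.15·0.4500) ≈ 0.7404
After 'normal': P(faulty) = 0.65·0.7404 / (0.65·0.7404 + 0.85·0.2596) ≈ 0.6856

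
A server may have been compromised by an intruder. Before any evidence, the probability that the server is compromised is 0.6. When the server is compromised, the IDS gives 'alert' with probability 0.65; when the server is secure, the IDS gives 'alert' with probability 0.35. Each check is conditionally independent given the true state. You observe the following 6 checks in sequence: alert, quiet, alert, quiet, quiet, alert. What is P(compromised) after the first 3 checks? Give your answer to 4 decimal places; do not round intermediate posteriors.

After 'alert': P(compromised) = 0.65·0.6000 / (0.65·0.6000 + 0.35·0.4000) ≈ 0.7358
After 'quiet': P(compromised) = 0.35·0.7358 / (0.35·0.7358 + 0.65·0.2642) ≈ 0.6000
After 'alert': P(compromised) = 0.65·0.6000 / (0.65·0.6000 + 0.35·0.4000) ≈ 0.7358

0.7358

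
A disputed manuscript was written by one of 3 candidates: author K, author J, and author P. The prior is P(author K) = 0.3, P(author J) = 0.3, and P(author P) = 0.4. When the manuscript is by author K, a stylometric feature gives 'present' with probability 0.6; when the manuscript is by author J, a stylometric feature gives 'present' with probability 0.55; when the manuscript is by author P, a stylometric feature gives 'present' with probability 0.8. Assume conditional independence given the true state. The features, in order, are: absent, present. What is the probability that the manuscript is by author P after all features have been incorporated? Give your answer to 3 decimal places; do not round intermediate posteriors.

0.304

Apply Bayes' rule sequentially, carrying P(author P) forward.
After 'absent': normaliser = 0.4·0.3000 + 0.45·0.3000 + 0.2·0.4000; P(author K) ≈ 0.3582, P(author J) ≈ 0.4030, P(author P) ≈ 0.2388
After 'present': normaliser = 0.6·0.3582 + 0.55·0.4030 + 0.8·0.2388; P(author K) ≈ 0.3424, P(author J) ≈ 0.3532, P(author P) ≈ 0.3044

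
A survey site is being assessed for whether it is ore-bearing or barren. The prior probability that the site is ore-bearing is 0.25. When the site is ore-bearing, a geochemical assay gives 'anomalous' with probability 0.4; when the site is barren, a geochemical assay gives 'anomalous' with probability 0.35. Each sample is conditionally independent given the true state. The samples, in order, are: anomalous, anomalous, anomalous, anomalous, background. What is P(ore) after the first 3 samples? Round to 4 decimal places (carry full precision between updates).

0.3323

Apply Bayes' rule sequentially, carrying P(ore) forward.
After 'anomalous': P(ore) = 0.4·0.2500 / (0.4·0.2500 + 0.35·0.7500) ≈ 0.2759
After 'anomalous': P(ore) = 0.4·0.2759 / (0.4·0.2759 + 0.35·0.7241) ≈ 0.3033
After 'anomalous': P(ore) = 0.4·0.3033 / (0.4·0.3033 + 0.35·0.6967) ≈ 0.3323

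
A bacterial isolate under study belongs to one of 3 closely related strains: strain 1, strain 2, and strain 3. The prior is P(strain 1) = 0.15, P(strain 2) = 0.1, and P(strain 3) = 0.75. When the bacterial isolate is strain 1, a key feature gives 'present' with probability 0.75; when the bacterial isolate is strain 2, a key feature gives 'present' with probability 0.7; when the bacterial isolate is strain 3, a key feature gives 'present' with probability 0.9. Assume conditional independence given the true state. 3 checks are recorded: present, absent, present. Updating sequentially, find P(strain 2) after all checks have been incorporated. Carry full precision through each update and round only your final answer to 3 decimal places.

After 'present': normaliser = 0.75·0.1500 + 0.7·0.1000 + 0.9·0.7500; P(strain 1) ≈ 0.1312, P(strain 2) ≈ 0.0816, P(strain 3) ≈ 0.7872
After 'absent': normaliser = 0.25·0.1312 + 0.3·0.0816 + 0.1·0.7872; P(strain 1) ≈ 0.2412, P(strain 2) ≈ 0.1801, P(strain 3) ≈ 0.5788
After 'present': normaliser = 0.75·0.2412 + 0.7·0.1801 + 0.9·0.5788; P(strain 1) ≈ 0.2185, P(strain 2) ≈ 0.1523, P(strain 3) ≈ 0.6292

0.152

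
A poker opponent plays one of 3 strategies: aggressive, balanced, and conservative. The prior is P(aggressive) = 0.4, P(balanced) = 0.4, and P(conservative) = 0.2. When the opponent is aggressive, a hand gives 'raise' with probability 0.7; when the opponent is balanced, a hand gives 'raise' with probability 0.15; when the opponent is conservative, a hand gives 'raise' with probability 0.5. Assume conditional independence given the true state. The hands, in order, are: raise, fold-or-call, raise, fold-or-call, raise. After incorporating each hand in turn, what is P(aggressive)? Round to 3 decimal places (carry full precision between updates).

After 'raise': normaliser = 0.7·0.4000 + 0.15·0.4000 + 0.5·0.2000; P(aggressive) ≈ 0.6364, P(balanced) ≈ 0.1364, P(conservative) ≈ 0.2273
After 'fold-or-call': normaliser = 0.3·0.6364 + 0.85·0.1364 + 0.5·0.2273; P(aggressive) ≈ 0.4541, P(balanced) ≈ 0.2757, P(conservative) ≈ 0.2703
After 'raise': normaliser = 0.7·0.4541 + 0.15·0.2757 + 0.5·0.2703; P(aggressive) ≈ 0.6430, P(balanced) ≈ 0.0837, P(conservative) ≈ 0.2734
After 'fold-or-call': normaliser = 0.3·0.6430 + 0.85·0.0837 + 0.5·0.2734; P(aggressive) ≈ 0.4814, P(balanced) ≈ 0.1775, P(conservative) ≈ 0.3411
After 'raise': normaliser = 0.7·0.4814 + 0.15·0.1775 + 0.5·0.3411; P(aggressive) ≈ 0.6309, P(balanced) ≈ 0.0498, P(conservative) ≈ 0.3193

0.631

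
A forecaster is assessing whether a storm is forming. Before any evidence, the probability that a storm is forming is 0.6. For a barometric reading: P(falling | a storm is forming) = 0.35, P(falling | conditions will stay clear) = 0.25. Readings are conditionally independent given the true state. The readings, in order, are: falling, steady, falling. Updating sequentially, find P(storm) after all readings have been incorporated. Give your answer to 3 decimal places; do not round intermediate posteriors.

After 'falling': P(storm) = 0.35·0.6000 / (0.35·0.6000 + 0.25·0.4000) ≈ 0.6774
After 'steady': P(storm) = 0.65·0.6774 / (0.65·0.6774 + 0.75·0.3226) ≈ 0.6454
After 'falling': P(storm) = 0.35·0.6454 / (0.35·0.6454 + 0.25·0.3546) ≈ 0.7182

0.718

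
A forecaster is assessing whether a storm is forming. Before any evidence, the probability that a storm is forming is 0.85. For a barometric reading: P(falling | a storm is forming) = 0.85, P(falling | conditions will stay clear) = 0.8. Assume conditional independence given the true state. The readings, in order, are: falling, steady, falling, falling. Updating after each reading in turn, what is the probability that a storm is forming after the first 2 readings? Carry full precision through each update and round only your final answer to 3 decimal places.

After 'falling': P(storm) = 0.85·0.8500 / (0.85·0.8500 + 0.8·0.1500) ≈ 0.8576
After 'steady': P(storm) = 0.15·0.8576 / (0.15·0.8576 + 0.2·0.1424) ≈ 0.8187

0.819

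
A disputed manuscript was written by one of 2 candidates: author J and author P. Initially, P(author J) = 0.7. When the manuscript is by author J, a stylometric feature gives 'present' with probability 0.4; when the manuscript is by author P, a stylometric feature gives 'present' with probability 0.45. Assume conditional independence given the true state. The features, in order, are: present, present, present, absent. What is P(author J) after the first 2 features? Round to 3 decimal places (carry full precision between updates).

After 'present': P(author J) = 0.4·0.7000 / (0.4·0.7000 + 0.45·0.3000) ≈ 0.6747
After 'present': P(author J) = 0.4·0.6747 / (0.4·0.6747 + 0.45·0.3253) ≈ 0.6483

0.648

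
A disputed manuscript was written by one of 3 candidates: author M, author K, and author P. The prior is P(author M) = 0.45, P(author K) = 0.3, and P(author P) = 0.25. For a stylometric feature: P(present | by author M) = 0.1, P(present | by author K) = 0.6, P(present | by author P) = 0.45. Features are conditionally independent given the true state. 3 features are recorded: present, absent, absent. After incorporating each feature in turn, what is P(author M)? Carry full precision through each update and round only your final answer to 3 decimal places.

After 'present': normaliser = 0.1·0.4500 + 0.6·0.3000 + 0.45·0.2500; P(author M) ≈ 0.1333, P(author K) ≈ 0.5333, P(author P) ≈ 0.3333
After 'absent': normaliser = 0.9·0.1333 + 0.4·0.5333 + 0.55·0.3333; P(author M) ≈ 0.2323, P(author K) ≈ 0.4129, P(author P) ≈ 0.3548
After 'absent': normaliser = 0.9·0.2323 + 0.4·0.4129 + 0.55·0.3548; P(author M) ≈ 0.3671, P(author K) ≈ 0.2901, P(author P) ≈ 0.3428

0.367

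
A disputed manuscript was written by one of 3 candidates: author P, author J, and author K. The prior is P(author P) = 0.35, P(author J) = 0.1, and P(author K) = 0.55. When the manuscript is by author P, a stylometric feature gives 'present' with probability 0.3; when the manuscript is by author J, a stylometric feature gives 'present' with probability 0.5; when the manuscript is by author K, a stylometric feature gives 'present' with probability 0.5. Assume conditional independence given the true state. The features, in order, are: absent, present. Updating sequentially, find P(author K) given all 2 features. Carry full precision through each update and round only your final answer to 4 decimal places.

After 'absent': normaliser = 0.7·0.3500 + 0.5·0.1000 + 0.5·0.5500; P(author P) ≈ 0.4298, P(author J) ≈ 0.0877, P(author K) ≈ 0.4825
After 'present': normaliser = 0.3·0.4298 + 0.5·0.0877 + 0.5·0.4825; P(author P) ≈ 0.3114, P(author J) ≈ 0.1059, P(author K) ≈ 0.5826

0.5826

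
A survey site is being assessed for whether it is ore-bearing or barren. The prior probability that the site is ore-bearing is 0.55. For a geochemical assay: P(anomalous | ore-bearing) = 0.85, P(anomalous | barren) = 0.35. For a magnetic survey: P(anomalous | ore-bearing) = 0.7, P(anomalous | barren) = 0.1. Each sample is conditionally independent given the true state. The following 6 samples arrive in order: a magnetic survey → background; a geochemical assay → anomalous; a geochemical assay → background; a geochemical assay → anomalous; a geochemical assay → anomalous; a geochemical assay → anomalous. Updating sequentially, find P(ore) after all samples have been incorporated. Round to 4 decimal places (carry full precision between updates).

After a magnetic survey='background': P(ore) = 0.3·0.5500 / (0.3·0.5500 + 0.9·0.4500) ≈ 0.2895
After a geochemical assay='anomalous': P(ore) = 0.85·0.2895 / (0.85·0.2895 + 0.35·0.7105) ≈ 0.4973
After a geochemical assay='background': P(ore) = 0.15·0.4973 / (0.15·0.4973 + 0.65·0.5027) ≈ 0.1859
After a geochemical assay='anomalous': P(ore) = 0.85·0.1859 / (0.85·0.1859 + 0.35·0.8141) ≈ 0.3567
After a geochemical assay='anomalous': P(ore) = 0.85·0.3567 / (0.85·0.3567 + 0.35·0.6433) ≈ 0.5739
After a geochemical assay='anomalous': P(ore) = 0.85·0.5739 / (0.85·0.5739 + 0.35·0.4261) ≈ 0.7658

0.7658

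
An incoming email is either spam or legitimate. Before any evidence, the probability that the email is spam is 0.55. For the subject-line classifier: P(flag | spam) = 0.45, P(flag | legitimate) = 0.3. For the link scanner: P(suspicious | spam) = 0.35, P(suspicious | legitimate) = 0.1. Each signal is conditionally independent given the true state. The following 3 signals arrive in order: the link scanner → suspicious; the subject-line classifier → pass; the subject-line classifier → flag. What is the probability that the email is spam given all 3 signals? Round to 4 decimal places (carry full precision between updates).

After the link scanner='suspicious': P(spam) = 0.35·0.5500 / (0.35·0.5500 + 0.1·0.4500) ≈ 0.8105
After the subject-line classifier='pass': P(spam) = 0.55·0.8105 / (0.55·0.8105 + 0.7·0.1895) ≈ 0.7707
After the subject-line classifier='flag': P(spam) = 0.45·0.7707 / (0.45·0.7707 + 0.3·0.2293) ≈ 0.8345

0.8345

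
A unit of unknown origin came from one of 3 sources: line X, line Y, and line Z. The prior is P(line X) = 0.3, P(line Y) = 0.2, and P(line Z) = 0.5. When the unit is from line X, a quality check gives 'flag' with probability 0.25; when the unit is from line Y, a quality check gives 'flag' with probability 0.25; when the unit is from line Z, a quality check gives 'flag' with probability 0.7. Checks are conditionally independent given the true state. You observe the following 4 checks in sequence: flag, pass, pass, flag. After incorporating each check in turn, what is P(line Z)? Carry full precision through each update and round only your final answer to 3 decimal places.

0.556

After 'flag': normaliser = 0.25·0.3000 + 0.25·0.2000 + 0.7·0.5000; P(line X) ≈ 0.1579, P(line Y) ≈ 0.1053, P(line Z) ≈ 0.7368
After 'pass': normaliser = 0.75·0.1579 + 0.75·0.1053 + 0.3·0.7368; P(line X) ≈ 0.2830, P(line Y) ≈ 0.1887, P(line Z) ≈ 0.5283
After 'pass': normaliser = 0.75·0.2830 + 0.75·0.1887 + 0.3·0.5283; P(line X) ≈ 0.4144, P(line Y) ≈ 0.2762, P(line Z) ≈ 0.3094
After 'flag': normaliser = 0.25·0.4144 + 0.25·0.2762 + 0.7·0.3094; P(line X) ≈ 0.2661, P(line Y) ≈ 0.1774, P(line Z) ≈ 0.5564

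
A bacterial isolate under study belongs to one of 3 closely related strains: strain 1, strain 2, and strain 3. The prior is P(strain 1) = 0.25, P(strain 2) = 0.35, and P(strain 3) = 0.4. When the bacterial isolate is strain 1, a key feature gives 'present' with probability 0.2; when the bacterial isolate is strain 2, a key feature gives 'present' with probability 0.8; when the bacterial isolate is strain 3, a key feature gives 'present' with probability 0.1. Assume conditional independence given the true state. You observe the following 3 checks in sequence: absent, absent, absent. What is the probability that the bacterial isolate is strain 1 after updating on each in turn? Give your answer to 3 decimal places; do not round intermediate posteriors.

After 'absent': normaliser = 0.8·0.2500 + 0.2·0.3500 + 0.9·0.4000; P(strain 1) ≈ 0.3175, P(strain 2) ≈ 0.1111, P(strain 3) ≈ 0.5714
After 'absent': normaliser = 0.8·0.3175 + 0.2·0.1111 + 0.9·0.5714; P(strain 1) ≈ 0.3213, P(strain 2) ≈ 0.0281, P(strain 3) ≈ 0.6506
After 'absent': normaliser = 0.8·0.3213 + 0.2·0.0281 + 0.9·0.6506; P(strain 1) ≈ 0.3030, P(strain 2) ≈ 0.0066, P(strain 3) ≈ 0.6903

0.303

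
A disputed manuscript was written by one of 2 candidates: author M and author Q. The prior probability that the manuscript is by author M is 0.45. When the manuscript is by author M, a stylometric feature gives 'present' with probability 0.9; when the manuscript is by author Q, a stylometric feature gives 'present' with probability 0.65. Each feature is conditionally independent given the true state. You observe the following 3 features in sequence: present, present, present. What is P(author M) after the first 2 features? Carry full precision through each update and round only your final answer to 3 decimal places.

After 'present': P(author M) = 0.9·0.4500 / (0.9·0.4500 + 0.65·0.5500) ≈ 0.5311
After 'present': P(author M) = 0.9·0.5311 / (0.9·0.5311 + 0.65·0.4689) ≈ 0.6107

0.611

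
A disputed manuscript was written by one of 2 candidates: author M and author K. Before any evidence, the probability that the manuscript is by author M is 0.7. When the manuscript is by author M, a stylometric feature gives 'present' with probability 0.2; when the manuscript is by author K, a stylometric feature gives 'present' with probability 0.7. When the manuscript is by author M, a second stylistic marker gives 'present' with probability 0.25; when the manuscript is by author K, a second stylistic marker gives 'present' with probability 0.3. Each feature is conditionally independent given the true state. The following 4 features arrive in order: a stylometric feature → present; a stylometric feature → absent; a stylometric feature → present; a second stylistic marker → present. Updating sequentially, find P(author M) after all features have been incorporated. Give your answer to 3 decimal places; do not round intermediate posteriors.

0.297

After a stylometric feature='present': P(author M) = 0.2·0.7000 / (0.2·0.7000 + 0.7·0.3000) ≈ 0.4000
After a stylometric feature='absent': P(author M) = 0.8·0.4000 / (0.8·0.4000 + 0.3·0.6000) ≈ 0.6400
After a stylometric feature='present': P(author M) = 0.2·0.6400 / (0.2·0.6400 + 0.7·0.3600) ≈ 0.3368
After a second stylistic marker='present': P(author M) = 0.25·0.3368 / (0.25·0.3368 + 0.3·0.6632) ≈ 0.2974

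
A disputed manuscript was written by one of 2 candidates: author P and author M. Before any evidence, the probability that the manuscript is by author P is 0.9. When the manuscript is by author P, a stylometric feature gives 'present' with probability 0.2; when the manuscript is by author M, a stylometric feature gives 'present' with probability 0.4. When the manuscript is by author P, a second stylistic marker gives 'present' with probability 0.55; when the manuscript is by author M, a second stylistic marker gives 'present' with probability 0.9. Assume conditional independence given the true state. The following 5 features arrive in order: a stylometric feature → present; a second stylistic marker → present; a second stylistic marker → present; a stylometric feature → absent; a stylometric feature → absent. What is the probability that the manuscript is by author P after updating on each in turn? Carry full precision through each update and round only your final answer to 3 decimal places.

After a stylometric feature='present': P(author P) = 0.2·0.9000 / (0.2·0.9000 + 0.4·0.1000) ≈ 0.8182
After a second stylistic marker='present': P(author P) = 0.55·0.8182 / (0.55·0.8182 + 0.9·0.1818) ≈ 0.7333
After a second stylistic marker='present': P(author P) = 0.55·0.7333 / (0.55·0.7333 + 0.9·0.2667) ≈ 0.6269
After a stylometric feature='absent': P(author P) = 0.8·0.6269 / (0.8·0.6269 + 0.6·0.3731) ≈ 0.6914
After a stylometric feature='absent': P(author P) = 0.8·0.6914 / (0.8·0.6914 + 0.6·0.3086) ≈ 0.7492

0.749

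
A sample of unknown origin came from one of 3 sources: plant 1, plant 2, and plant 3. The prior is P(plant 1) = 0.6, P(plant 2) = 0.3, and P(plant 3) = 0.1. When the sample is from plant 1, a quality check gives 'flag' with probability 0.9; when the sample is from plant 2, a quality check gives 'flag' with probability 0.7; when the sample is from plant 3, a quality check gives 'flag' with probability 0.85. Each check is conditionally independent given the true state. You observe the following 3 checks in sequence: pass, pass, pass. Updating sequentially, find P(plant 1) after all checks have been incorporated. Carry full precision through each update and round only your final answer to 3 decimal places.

After 'pass': normaliser = 0.1·0.6000 + 0.3·0.3000 + 0.15·0.1000; P(plant 1) ≈ 0.3636, P(plant 2) ≈ 0.5455, P(plant 3) ≈ 0.0909
After 'pass': normaliser = 0.1·0.3636 + 0.3·0.5455 + 0.15·0.0909; P(plant 1) ≈ 0.1702, P(plant 2) ≈ 0.7660, P(plant 3) ≈ 0.0638
After 'pass': normaliser = 0.1·0.1702 + 0.3·0.7660 + 0.15·0.0638; P(plant 1) ≈ 0.0664, P(plant 2) ≈ 0.8963, P(plant 3) ≈ 0.0373

0.066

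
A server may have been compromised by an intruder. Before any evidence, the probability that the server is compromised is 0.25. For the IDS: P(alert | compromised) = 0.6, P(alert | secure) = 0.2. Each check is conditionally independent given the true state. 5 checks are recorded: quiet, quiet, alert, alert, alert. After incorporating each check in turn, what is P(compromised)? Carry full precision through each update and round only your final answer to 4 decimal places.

0.6923

After 'quiet': P(compromised) = 0.4·0.2500 / (0.4·0.2500 + 0.8·0.7500) ≈ 0.1429
After 'quiet': P(compromised) = 0.4·0.1429 / (0.4·0.1429 + 0.8·0.8571) ≈ 0.0769
After 'alert': P(compromised) = 0.6·0.0769 / (0.6·0.0769 + 0.2·0.9231) ≈ 0.2000
After 'alert': P(compromised) = 0.6·0.2000 / (0.6·0.2000 + 0.2·0.8000) ≈ 0.4286
After 'alert': P(compromised) = 0.6·0.4286 / (0.6·0.4286 + 0.2·0.5714) ≈ 0.6923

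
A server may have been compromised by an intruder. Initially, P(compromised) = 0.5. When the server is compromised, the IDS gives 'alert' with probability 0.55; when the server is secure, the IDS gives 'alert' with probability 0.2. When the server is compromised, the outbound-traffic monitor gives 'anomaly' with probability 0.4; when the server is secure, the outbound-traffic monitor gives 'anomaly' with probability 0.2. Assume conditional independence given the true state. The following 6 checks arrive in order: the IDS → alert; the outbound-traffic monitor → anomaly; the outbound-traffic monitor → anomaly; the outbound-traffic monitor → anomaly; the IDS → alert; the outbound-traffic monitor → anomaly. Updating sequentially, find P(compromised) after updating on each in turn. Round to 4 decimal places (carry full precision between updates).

0.9918

After the IDS='alert': P(compromised) = 0.55·0.5000 / (0.55·0.5000 + 0.2·0.5000) ≈ 0.7333
After the outbound-traffic monitor='anomaly': P(compromised) = 0.4·0.7333 / (0.4·0.7333 + 0.2·0.2667) ≈ 0.8462
After the outbound-traffic monitor='anomaly': P(compromised) = 0.4·0.8462 / (0.4·0.8462 + 0.2·0.1538) ≈ 0.9167
After the outbound-traffic monitor='anomaly': P(compromised) = 0.4·0.9167 / (0.4·0.9167 + 0.2·0.0833) ≈ 0.9565
After the IDS='alert': P(compromised) = 0.55·0.9565 / (0.55·0.9565 + 0.2·0.0435) ≈ 0.9837
After the outbound-traffic monitor='anomaly': P(compromised) = 0.4·0.9837 / (0.4·0.9837 + 0.2·0.0163) ≈ 0.9918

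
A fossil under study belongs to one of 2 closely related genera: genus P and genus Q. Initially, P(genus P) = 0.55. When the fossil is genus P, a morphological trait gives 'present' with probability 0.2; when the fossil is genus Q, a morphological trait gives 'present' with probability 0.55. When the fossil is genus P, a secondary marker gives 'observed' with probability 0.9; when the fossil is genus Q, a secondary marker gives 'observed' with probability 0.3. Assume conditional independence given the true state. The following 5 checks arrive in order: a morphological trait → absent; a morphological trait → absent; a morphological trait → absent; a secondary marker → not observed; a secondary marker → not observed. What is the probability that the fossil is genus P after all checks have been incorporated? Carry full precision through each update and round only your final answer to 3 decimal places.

After a morphological trait='absent': P(genus P) = 0.8·0.5500 / (0.8·0.5500 + 0.45·0.4500) ≈ 0.6848
After a morphological trait='absent': P(genus P) = 0.8·0.6848 / (0.8·0.6848 + 0.45·0.3152) ≈ 0.7944
After a morphological trait='absent': P(genus P) = 0.8·0.7944 / (0.8·0.7944 + 0.45·0.2056) ≈ 0.8729
After a secondary marker='not observed': P(genus P) = 0.1·0.8729 / (0.1·0.8729 + 0.7·0.1271) ≈ 0.4952
After a secondary marker='not observed': P(genus P) = 0.1·0.4952 / (0.1·0.4952 + 0.7·0.5048) ≈ 0.1229

0.123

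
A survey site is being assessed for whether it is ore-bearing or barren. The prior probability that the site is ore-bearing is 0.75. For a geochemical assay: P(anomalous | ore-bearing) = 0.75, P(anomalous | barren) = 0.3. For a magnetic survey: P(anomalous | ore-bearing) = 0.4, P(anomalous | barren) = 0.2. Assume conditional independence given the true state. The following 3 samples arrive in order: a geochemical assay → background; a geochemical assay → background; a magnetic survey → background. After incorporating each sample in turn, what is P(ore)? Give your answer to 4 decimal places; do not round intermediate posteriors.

0.2230

Apply Bayes' rule sequentially, carrying P(ore) forward.
After a geochemical assay='background': P(ore) = 0.25·0.7500 / (0.25·0.7500 + 0.7·0.2500) ≈ 0.5172
After a geochemical assay='background': P(ore) = 0.25·0.5172 / (0.25·0.5172 + 0.7·0.4828) ≈ 0.2768
After a magnetic survey='background': P(ore) = 0.6·0.2768 / (0.6·0.2768 + 0.8·0.7232) ≈ 0.2230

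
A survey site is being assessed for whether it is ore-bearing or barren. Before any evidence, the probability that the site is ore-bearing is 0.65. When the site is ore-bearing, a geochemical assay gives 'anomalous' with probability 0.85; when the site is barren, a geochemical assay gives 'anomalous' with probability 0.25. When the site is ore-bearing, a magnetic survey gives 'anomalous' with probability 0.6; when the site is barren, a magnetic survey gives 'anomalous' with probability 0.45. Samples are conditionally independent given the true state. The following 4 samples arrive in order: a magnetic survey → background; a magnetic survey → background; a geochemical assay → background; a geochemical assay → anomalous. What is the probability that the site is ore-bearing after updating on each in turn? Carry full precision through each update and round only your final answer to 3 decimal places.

0.400

After a magnetic survey='background': P(ore) = 0.4·0.6500 / (0.4·0.6500 + 0.55·0.3500) ≈ 0.5746
After a magnetic survey='background': P(ore) = 0.4·0.5746 / (0.4·0.5746 + 0.55·0.4254) ≈ 0.4955
After a geochemical assay='background': P(ore) = 0.15·0.4955 / (0.15·0.4955 + 0.75·0.5045) ≈ 0.1642
After a geochemical assay='anomalous': P(ore) = 0.85·0.1642 / (0.85·0.1642 + 0.25·0.8358) ≈ 0.4005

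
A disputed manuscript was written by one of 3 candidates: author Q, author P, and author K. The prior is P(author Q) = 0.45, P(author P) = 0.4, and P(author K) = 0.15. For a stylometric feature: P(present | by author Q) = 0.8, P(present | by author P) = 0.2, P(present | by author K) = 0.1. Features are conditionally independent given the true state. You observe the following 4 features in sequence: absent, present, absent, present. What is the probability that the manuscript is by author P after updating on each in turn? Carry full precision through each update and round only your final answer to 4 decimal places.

0.4457

After 'absent': normaliser = 0.2·0.4500 + 0.8·0.4000 + 0.9·0.1500; P(author Q) ≈ 0.1651, P(author P) ≈ 0.5872, P(author K) ≈ 0.2477
After 'present': normaliser = 0.8·0.1651 + 0.2·0.5872 + 0.1·0.2477; P(author Q) ≈ 0.4816, P(author P) ≈ 0.4281, P(author K) ≈ 0.0903
After 'absent': normaliser = 0.2·0.4816 + 0.8·0.4281 + 0.9·0.0903; P(author Q) ≈ 0.1852, P(author P) ≈ 0.6585, P(author K) ≈ 0.1563
After 'present': normaliser = 0.8·0.1852 + 0.2·0.6585 + 0.1·0.1563; P(author Q) ≈ 0.5014, P(author P) ≈ 0.4457, P(author K) ≈ 0.0529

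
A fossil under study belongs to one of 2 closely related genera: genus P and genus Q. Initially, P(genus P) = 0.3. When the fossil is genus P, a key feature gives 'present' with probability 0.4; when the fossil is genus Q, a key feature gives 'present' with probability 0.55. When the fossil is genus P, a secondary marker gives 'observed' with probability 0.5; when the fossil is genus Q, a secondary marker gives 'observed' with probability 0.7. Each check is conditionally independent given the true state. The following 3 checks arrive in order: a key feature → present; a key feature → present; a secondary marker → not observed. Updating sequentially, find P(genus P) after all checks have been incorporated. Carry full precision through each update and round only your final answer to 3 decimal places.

0.274

Each posterior becomes the prior for the next update.
After a key feature='present': P(genus P) = 0.4·0.3000 / (0.4·0.3000 + 0.55·0.7000) ≈ 0.2376
After a key feature='present': P(genus P) = 0.4·0.2376 / (0.4·0.2376 + 0.55·0.7624) ≈ 0.1848
After a secondary marker='not observed': P(genus P) = 0.5·0.1848 / (0.5·0.1848 + 0.3·0.8152) ≈ 0.2742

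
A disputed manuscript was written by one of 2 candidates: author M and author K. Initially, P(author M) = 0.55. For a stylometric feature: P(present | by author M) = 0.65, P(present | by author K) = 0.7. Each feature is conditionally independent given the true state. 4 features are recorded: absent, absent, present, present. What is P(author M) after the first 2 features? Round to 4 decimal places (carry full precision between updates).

0.6246

Each posterior becomes the prior for the next update.
After 'absent': P(author M) = 0.35·0.5500 / (0.35·0.5500 + 0.3·0.4500) ≈ 0.5878
After 'absent': P(author M) = 0.35·0.5878 / (0.35·0.5878 + 0.3·0.4122) ≈ 0.6246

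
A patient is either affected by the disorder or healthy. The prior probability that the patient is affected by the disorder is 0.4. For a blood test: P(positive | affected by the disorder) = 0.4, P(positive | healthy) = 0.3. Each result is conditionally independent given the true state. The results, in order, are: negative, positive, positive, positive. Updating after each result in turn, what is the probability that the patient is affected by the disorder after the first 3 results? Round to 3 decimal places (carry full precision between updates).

0.504

After 'negative': P(affected) = 0.6·0.4000 / (0.6·0.4000 + 0.7·0.6000) ≈ 0.3636
After 'positive': P(affected) = 0.4·0.3636 / (0.4·0.3636 + 0.3·0.6364) ≈ 0.4324
After 'positive': P(affected) = 0.4·0.4324 / (0.4·0.4324 + 0.3·0.5676) ≈ 0.5039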